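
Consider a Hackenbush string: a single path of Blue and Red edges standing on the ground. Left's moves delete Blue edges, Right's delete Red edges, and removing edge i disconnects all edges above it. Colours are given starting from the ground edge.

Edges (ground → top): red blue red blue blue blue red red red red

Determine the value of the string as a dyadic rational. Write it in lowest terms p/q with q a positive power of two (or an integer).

-287/512

g_1 [r]  L=[—]  R=[0]  = -1
g_2 [rb]  L=[-1]  R=[0]  = -1/2
g_3 [rbr]  L=[-1]  R=[-1/2, 0]  = -3/4
g_4 [rbrb]  L=[-1, -3/4]  R=[-1/2, 0]  = -5/8
g_5 [rbrbb]  L=[-1, -3/4, -5/8]  R=[-1/2, 0]  = -9/16
g_6 [rbrbbb]  L=[-1, -3/4, -5/8, -9/16]  R=[-1/2, 0]  = -17/32
g_7 [rbrbbbr]  L=[-1, -3/4, -5/8, -9/16]  R=[-17/32, -1/2, 0]  = -35/64
g_8 [rbrbbbrr]  L=[-1, -3/4, -5/8, -9/16]  R=[-35/64, -17/32, -1/2, 0]  = -71/128
g_9 [rbrbbbrrr]  L=[-1, -3/4, -5/8, -9/16]  R=[-71/128, -35/64, -17/32, -1/2, 0]  = -143/256
g_10 [rbrbbbrrrr]  L=[-1, -3/4, -5/8, -9/16]  R=[-143/256, -71/128, -35/64, -17/32, -1/2, 0]  = -287/512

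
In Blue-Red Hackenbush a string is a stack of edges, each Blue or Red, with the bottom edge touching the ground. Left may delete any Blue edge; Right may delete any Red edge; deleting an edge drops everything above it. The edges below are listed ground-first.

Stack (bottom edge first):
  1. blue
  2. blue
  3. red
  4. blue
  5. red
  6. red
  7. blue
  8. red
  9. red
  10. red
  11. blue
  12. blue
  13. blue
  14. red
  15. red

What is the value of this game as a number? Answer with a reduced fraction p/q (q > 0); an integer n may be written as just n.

12857/8192

G_1 [b]  L=[0]  R=[]  => 1
G_2 [bb]  L=[0; 1]  R=[]  => 2
G_3 [bbr]  L=[0; 1]  R=[2]  => 3/2
G_4 [bbrb]  L=[0; 1; 3/2]  R=[2]  => 7/4
G_5 [bbrbr]  L=[0; 1; 3/2]  R=[7/4; 2]  => 13/8
G_6 [bbrbrr]  L=[0; 1; 3/2]  R=[13/8; 7/4; 2]  => 25/16
G_7 [bbrbrrb]  L=[0; 1; 3/2; 25/16]  R=[13/8; 7/4; 2]  => 51/32
G_8 [bbrbrrbr]  L=[0; 1; 3/2; 25/16]  R=[51/32; 13/8; 7/4; 2]  => 101/64
G_9 [bbrbrrbrr]  L=[0; 1; 3/2; 25/16]  R=[101/64; 51/32; 13/8; 7/4; 2]  => 201/128
G_10 [bbrbrrbrrr]  L=[0; 1; 3/2; 25/16]  R=[201/128; 101/64; 51/32; 13/8; 7/4; 2]  => 401/256
G_11 [bbrbrrbrrrb]  L=[0; 1; 3/2; 25/16; 401/256]  R=[201/128; 101/64; 51/32; 13/8; 7/4; 2]  => 803/512
G_12 [bbrbrrbrrrbb]  L=[0; 1; 3/2; 25/16; 401/256; 803/512]  R=[201/128; 101/64; 51/32; 13/8; 7/4; 2]  => 1607/1024
G_13 [bbrbrrbrrrbbb]  L=[0; 1; 3/2; 25/16; 401/256; 803/512; 1607/1024]  R=[201/128; 101/64; 51/32; 13/8; 7/4; 2]  => 3215/2048
G_14 [bbrbrrbrrrbbbr]  L=[0; 1; 3/2; 25/16; 401/256; 803/512; 1607/1024]  R=[3215/2048; 201/128; 101/64; 51/32; 13/8; 7/4; 2]  => 6429/4096
G_15 [bbrbrrbrrrbbbrr]  L=[0; 1; 3/2; 25/16; 401/256; 803/512; 1607/1024]  R=[6429/4096; 3215/2048; 201/128; 101/64; 51/32; 13/8; 7/4; 2]  => 12857/8192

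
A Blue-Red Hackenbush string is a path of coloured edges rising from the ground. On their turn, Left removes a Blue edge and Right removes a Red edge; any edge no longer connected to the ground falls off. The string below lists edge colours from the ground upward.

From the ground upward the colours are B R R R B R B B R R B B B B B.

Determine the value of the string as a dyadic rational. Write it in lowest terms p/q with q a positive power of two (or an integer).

Build value(s[:k]) for k = 1..15, string s = B R R R B R B B R R B B B B B.
edge 1 of 15 (B): { 0 | (no moves) } ⇒ 1
edge 2 of 15 (R): { 0 | 1 } ⇒ 1/2
edge 3 of 15 (R): { 0 | 1/2,1 } ⇒ 1/4
edge 4 of 15 (R): { 0 | 1/4,1/2,1 } ⇒ 1/8
edge 5 of 15 (B): { 0,1/8 | 1/4,1/2,1 } ⇒ 3/16
edge 6 of 15 (R): { 0,1/8 | 3/16,1/4,1/2,1 } ⇒ 5/32
edge 7 of 15 (B): { 0,1/8,5/32 | 3/16,1/4,1/2,1 } ⇒ 11/64
edge 8 of 15 (B): { 0,1/8,5/32,11/64 | 3/16,1/4,1/2,1 } ⇒ 23/128
edge 9 of 15 (R): { 0,1/8,5/32,11/64 | 23/128,3/16,1/4,1/2,1 } ⇒ 45/256
edge 10 of 15 (R): { 0,1/8,5/32,11/64 | 45/256,23/128,3/16,1/4,1/2,1 } ⇒ 89/512
edge 11 of 15 (B): { 0,1/8,5/32,11/64,89/512 | 45/256,23/128,3/16,1/4,1/2,1 } ⇒ 179/1024
edge 12 of 15 (B): { 0,1/8,5/32,11/64,89/512,179/1024 | 45/256,23/128,3/16,1/4,1/2,1 } ⇒ 359/2048
edge 13 of 15 (B): { 0,1/8,5/32,11/64,89/512,179/1024,359/2048 | 45/256,23/128,3/16,1/4,1/2,1 } ⇒ 719/4096
edge 14 of 15 (B): { 0,1/8,5/32,11/64,89/512,179/1024,359/2048,719/4096 | 45/256,23/128,3/16,1/4,1/2,1 } ⇒ 1439/8192
edge 15 of 15 (B): { 0,1/8,5/32,11/64,89/512,179/1024,359/2048,719/4096,1439/8192 | 45/256,23/128,3/16,1/4,1/2,1 } ⇒ 2879/16384

2879/16384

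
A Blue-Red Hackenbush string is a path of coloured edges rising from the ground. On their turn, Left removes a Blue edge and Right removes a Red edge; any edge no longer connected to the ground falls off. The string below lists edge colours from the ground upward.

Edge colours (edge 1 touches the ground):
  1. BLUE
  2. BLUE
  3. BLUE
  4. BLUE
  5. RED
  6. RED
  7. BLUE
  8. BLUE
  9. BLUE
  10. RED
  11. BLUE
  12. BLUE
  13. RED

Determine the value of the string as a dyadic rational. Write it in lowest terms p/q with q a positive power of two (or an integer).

step 1: add BLUE to get B; options L={ 0 } R={ ∅ } => 1
step 2: add BLUE to get BB; options L={ 0; 1 } R={ ∅ } => 2
step 3: add BLUE to get BBB; options L={ 0; 1; 2 } R={ ∅ } => 3
step 4: add BLUE to get BBBB; options L={ 0; 1; 2; 3 } R={ ∅ } => 4
step 5: add RED to get BBBBR; options L={ 0; 1; 2; 3 } R={ 4 } => 7/2
step 6: add RED to get BBBBRR; options L={ 0; 1; 2; 3 } R={ 7/2; 4 } => 13/4
step 7: add BLUE to get BBBBRRB; options L={ 0; 1; 2; 3; 13/4 } R={ 7/2; 4 } => 27/8
step 8: add BLUE to get BBBBRRBB; options L={ 0; 1; 2; 3; 13/4; 27/8 } R={ 7/2; 4 } => 55/16
step 9: add BLUE to get BBBBRRBBB; options L={ 0; 1; 2; 3; 13/4; 27/8; 55/16 } R={ 7/2; 4 } => 111/32
step 10: add RED to get BBBBRRBBBR; options L={ 0; 1; 2; 3; 13/4; 27/8; 55/16 } R={ 111/32; 7/2; 4 } => 221/64
step 11: add BLUE to get BBBBRRBBBRB; options L={ 0; 1; 2; 3; 13/4; 27/8; 55/16; 221/64 } R={ 111/32; 7/2; 4 } => 443/128
step 12: add BLUE to get BBBBRRBBBRBB; options L={ 0; 1; 2; 3; 13/4; 27/8; 55/16; 221/64; 443/128 } R={ 111/32; 7/2; 4 } => 887/256
step 13: add RED to get BBBBRRBBBRBBR; options L={ 0; 1; 2; 3; 13/4; 27/8; 55/16; 221/64; 443/128 } R={ 887/256; 111/32; 7/2; 4 } => 1773/512

1773/512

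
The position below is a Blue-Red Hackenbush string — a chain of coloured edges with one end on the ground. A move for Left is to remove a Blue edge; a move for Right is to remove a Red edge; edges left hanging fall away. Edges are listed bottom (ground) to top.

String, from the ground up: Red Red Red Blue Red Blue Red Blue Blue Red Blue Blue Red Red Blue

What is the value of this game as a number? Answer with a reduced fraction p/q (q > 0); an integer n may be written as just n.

-10829/4096

Prefix values for Red Red Red Blue Red Blue Red Blue Blue Red Blue Blue Red Red Blue via {L|R} + simplicity:
R: Left { none }, Right { 0 } → simplest -1
RR: Left { none }, Right { -1, 0 } → simplest -2
RRR: Left { none }, Right { -2, -1, 0 } → simplest -3
RRRB: Left { -3 }, Right { -2, -1, 0 } → simplest -5/2
RRRBR: Left { -3 }, Right { -5/2, -2, -1, 0 } → simplest -11/4
RRRBRB: Left { -3, -11/4 }, Right { -5/2, -2, -1, 0 } → simplest -21/8
RRRBRBR: Left { -3, -11/4 }, Right { -21/8, -5/2, -2, -1, 0 } → simplest -43/16
RRRBRBRB: Left { -3, -11/4, -43/16 }, Right { -21/8, -5/2, -2, -1, 0 } → simplest -85/32
RRRBRBRBB: Left { -3, -11/4, -43/16, -85/32 }, Right { -21/8, -5/2, -2, -1, 0 } → simplest -169/64
RRRBRBRBBR: Left { -3, -11/4, -43/16, -85/32 }, Right { -169/64, -21/8, -5/2, -2, -1, 0 } → simplest -339/128
RRRBRBRBBRB: Left { -3, -11/4, -43/16, -85/32, -339/128 }, Right { -169/64, -21/8, -5/2, -2, -1, 0 } → simplest -677/256
RRRBRBRBBRBB: Left { -3, -11/4, -43/16, -85/32, -339/128, -677/256 }, Right { -169/64, -21/8, -5/2, -2, -1, 0 } → simplest -1353/512
RRRBRBRBBRBBR: Left { -3, -11/4, -43/16, -85/32, -339/128, -677/256 }, Right { -1353/512, -169/64, -21/8, -5/2, -2, -1, 0 } → simplest -2707/1024
RRRBRBRBBRBBRR: Left { -3, -11/4, -43/16, -85/32, -339/128, -677/256 }, Right { -2707/1024, -1353/512, -169/64, -21/8, -5/2, -2, -1, 0 } → simplest -5415/2048
RRRBRBRBBRBBRRB: Left { -3, -11/4, -43/16, -85/32, -339/128, -677/256, -5415/2048 }, Right { -2707/1024, -1353/512, -169/64, -21/8, -5/2, -2, -1, 0 } → simplest -10829/4096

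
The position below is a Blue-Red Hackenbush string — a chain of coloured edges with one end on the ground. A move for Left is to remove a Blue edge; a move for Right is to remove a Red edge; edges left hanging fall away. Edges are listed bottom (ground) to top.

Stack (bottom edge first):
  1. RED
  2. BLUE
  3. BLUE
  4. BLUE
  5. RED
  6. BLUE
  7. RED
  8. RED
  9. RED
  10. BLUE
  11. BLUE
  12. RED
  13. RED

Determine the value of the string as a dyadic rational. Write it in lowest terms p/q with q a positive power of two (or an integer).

Prefix values for RED BLUE BLUE BLUE RED BLUE RED RED RED BLUE BLUE RED RED via {L|R} + simplicity:
G(R) = { — | 0 } => -1
G(RB) = { -1 | 0 } => -1/2
G(RBB) = { -1, -1/2 | 0 } => -1/4
G(RBBB) = { -1, -1/2, -1/4 | 0 } => -1/8
G(RBBBR) = { -1, -1/2, -1/4 | -1/8, 0 } => -3/16
G(RBBBRB) = { -1, -1/2, -1/4, -3/16 | -1/8, 0 } => -5/32
G(RBBBRBR) = { -1, -1/2, -1/4, -3/16 | -5/32, -1/8, 0 } => -11/64
G(RBBBRBRR) = { -1, -1/2, -1/4, -3/16 | -11/64, -5/32, -1/8, 0 } => -23/128
G(RBBBRBRRR) = { -1, -1/2, -1/4, -3/16 | -23/128, -11/64, -5/32, -1/8, 0 } => -47/256
G(RBBBRBRRRB) = { -1, -1/2, -1/4, -3/16, -47/256 | -23/128, -11/64, -5/32, -1/8, 0 } => -93/512
G(RBBBRBRRRBB) = { -1, -1/2, -1/4, -3/16, -47/256, -93/512 | -23/128, -11/64, -5/32, -1/8, 0 } => -185/1024
G(RBBBRBRRRBBR) = { -1, -1/2, -1/4, -3/16, -47/256, -93/512 | -185/1024, -23/128, -11/64, -5/32, -1/8, 0 } => -371/2048
G(RBBBRBRRRBBRR) = { -1, -1/2, -1/4, -3/16, -47/256, -93/512 | -371/2048, -185/1024, -23/128, -11/64, -5/32, -1/8, 0 } => -743/4096

-743/4096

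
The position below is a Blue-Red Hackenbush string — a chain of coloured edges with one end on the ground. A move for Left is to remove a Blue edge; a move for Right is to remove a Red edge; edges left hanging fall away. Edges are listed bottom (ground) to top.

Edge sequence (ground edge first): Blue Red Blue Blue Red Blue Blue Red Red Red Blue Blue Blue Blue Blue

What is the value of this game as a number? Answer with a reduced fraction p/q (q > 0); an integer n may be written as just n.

13887/16384

v(B) = { 0 | — } ⇒ 1
v(BR) = { 0 | 1 } ⇒ 1/2
v(BRB) = { 0; 1/2 | 1 } ⇒ 3/4
v(BRBB) = { 0; 1/2; 3/4 | 1 } ⇒ 7/8
v(BRBBR) = { 0; 1/2; 3/4 | 7/8; 1 } ⇒ 13/16
v(BRBBRB) = { 0; 1/2; 3/4; 13/16 | 7/8; 1 } ⇒ 27/32
v(BRBBRBB) = { 0; 1/2; 3/4; 13/16; 27/32 | 7/8; 1 } ⇒ 55/64
v(BRBBRBBR) = { 0; 1/2; 3/4; 13/16; 27/32 | 55/64; 7/8; 1 } ⇒ 109/128
v(BRBBRBBRR) = { 0; 1/2; 3/4; 13/16; 27/32 | 109/128; 55/64; 7/8; 1 } ⇒ 217/256
v(BRBBRBBRRR) = { 0; 1/2; 3/4; 13/16; 27/32 | 217/256; 109/128; 55/64; 7/8; 1 } ⇒ 433/512
v(BRBBRBBRRRB) = { 0; 1/2; 3/4; 13/16; 27/32; 433/512 | 217/256; 109/128; 55/64; 7/8; 1 } ⇒ 867/1024
v(BRBBRBBRRRBB) = { 0; 1/2; 3/4; 13/16; 27/32; 433/512; 867/1024 | 217/256; 109/128; 55/64; 7/8; 1 } ⇒ 1735/2048
v(BRBBRBBRRRBBB) = { 0; 1/2; 3/4; 13/16; 27/32; 433/512; 867/1024; 1735/2048 | 217/256; 109/128; 55/64; 7/8; 1 } ⇒ 3471/4096
v(BRBBRBBRRRBBBB) = { 0; 1/2; 3/4; 13/16; 27/32; 433/512; 867/1024; 1735/2048; 3471/4096 | 217/256; 109/128; 55/64; 7/8; 1 } ⇒ 6943/8192
v(BRBBRBBRRRBBBBB) = { 0; 1/2; 3/4; 13/16; 27/32; 433/512; 867/1024; 1735/2048; 3471/4096; 6943/8192 | 217/256; 109/128; 55/64; 7/8; 1 } ⇒ 13887/16384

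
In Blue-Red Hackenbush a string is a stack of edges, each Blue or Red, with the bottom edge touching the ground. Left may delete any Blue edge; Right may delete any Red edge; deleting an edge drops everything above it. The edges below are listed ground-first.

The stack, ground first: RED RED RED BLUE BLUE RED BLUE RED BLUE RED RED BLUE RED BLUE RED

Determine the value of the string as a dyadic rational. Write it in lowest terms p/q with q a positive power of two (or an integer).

-9579/4096

Recurse on prefixes of the 15-edge string RED RED RED BLUE BLUE RED BLUE RED BLUE RED RED BLUE RED BLUE RED:
step 1: add RED to get R; options L={  } R={ 0 } — -1
step 2: add RED to get RR; options L={  } R={ -1; 0 } — -2
step 3: add RED to get RRR; options L={  } R={ -2; -1; 0 } — -3
step 4: add BLUE to get RRRB; options L={ -3 } R={ -2; -1; 0 } — -5/2
step 5: add BLUE to get RRRBB; options L={ -3; -5/2 } R={ -2; -1; 0 } — -9/4
step 6: add RED to get RRRBBR; options L={ -3; -5/2 } R={ -9/4; -2; -1; 0 } — -19/8
step 7: add BLUE to get RRRBBRB; options L={ -3; -5/2; -19/8 } R={ -9/4; -2; -1; 0 } — -37/16
step 8: add RED to get RRRBBRBR; options L={ -3; -5/2; -19/8 } R={ -37/16; -9/4; -2; -1; 0 } — -75/32
step 9: add BLUE to get RRRBBRBRB; options L={ -3; -5/2; -19/8; -75/32 } R={ -37/16; -9/4; -2; -1; 0 } — -149/64
step 10: add RED to get RRRBBRBRBR; options L={ -3; -5/2; -19/8; -75/32 } R={ -149/64; -37/16; -9/4; -2; -1; 0 } — -299/128
step 11: add RED to get RRRBBRBRBRR; options L={ -3; -5/2; -19/8; -75/32 } R={ -299/128; -149/64; -37/16; -9/4; -2; -1; 0 } — -599/256
step 12: add BLUE to get RRRBBRBRBRRB; options L={ -3; -5/2; -19/8; -75/32; -599/256 } R={ -299/128; -149/64; -37/16; -9/4; -2; -1; 0 } — -1197/512
step 13: add RED to get RRRBBRBRBRRBR; options L={ -3; -5/2; -19/8; -75/32; -599/256 } R={ -1197/512; -299/128; -149/64; -37/16; -9/4; -2; -1; 0 } — -2395/1024
step 14: add BLUE to get RRRBBRBRBRRBRB; options L={ -3; -5/2; -19/8; -75/32; -599/256; -2395/1024 } R={ -1197/512; -299/128; -149/64; -37/16; -9/4; -2; -1; 0 } — -4789/2048
step 15: add RED to get RRRBBRBRBRRBRBR; options L={ -3; -5/2; -19/8; -75/32; -599/256; -2395/1024 } R={ -4789/2048; -1197/512; -299/128; -149/64; -37/16; -9/4; -2; -1; 0 } — -9579/4096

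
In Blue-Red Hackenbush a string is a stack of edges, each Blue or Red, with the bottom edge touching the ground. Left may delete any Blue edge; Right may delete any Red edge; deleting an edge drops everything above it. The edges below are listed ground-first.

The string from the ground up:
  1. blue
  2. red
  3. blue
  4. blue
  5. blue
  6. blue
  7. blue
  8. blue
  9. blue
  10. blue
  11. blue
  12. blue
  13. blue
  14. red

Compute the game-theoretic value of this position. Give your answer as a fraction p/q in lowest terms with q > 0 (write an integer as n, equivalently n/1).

8189/8192

Prefix values for blue red blue blue blue blue blue blue blue blue blue blue blue red via {L|R} + simplicity:
b: Left { 0 }, Right { ∅ } — simplest 1
br: Left { 0 }, Right { 1 } — simplest 1/2
brb: Left { 0,1/2 }, Right { 1 } — simplest 3/4
brbb: Left { 0,1/2,3/4 }, Right { 1 } — simplest 7/8
brbbb: Left { 0,1/2,3/4,7/8 }, Right { 1 } — simplest 15/16
brbbbb: Left { 0,1/2,3/4,7/8,15/16 }, Right { 1 } — simplest 31/32
brbbbbb: Left { 0,1/2,3/4,7/8,15/16,31/32 }, Right { 1 } — simplest 63/64
brbbbbbb: Left { 0,1/2,3/4,7/8,15/16,31/32,63/64 }, Right { 1 } — simplest 127/128
brbbbbbbb: Left { 0,1/2,3/4,7/8,15/16,31/32,63/64,127/128 }, Right { 1 } — simplest 255/256
brbbbbbbbb: Left { 0,1/2,3/4,7/8,15/16,31/32,63/64,127/128,255/256 }, Right { 1 } — simplest 511/512
brbbbbbbbbb: Left { 0,1/2,3/4,7/8,15/16,31/32,63/64,127/128,255/256,511/512 }, Right { 1 } — simplest 1023/1024
brbbbbbbbbbb: Left { 0,1/2,3/4,7/8,15/16,31/32,63/64,127/128,255/256,511/512,1023/1024 }, Right { 1 } — simplest 2047/2048
brbbbbbbbbbbb: Left { 0,1/2,3/4,7/8,15/16,31/32,63/64,127/128,255/256,511/512,1023/1024,2047/2048 }, Right { 1 } — simplest 4095/4096
brbbbbbbbbbbbr: Left { 0,1/2,3/4,7/8,15/16,31/32,63/64,127/128,255/256,511/512,1023/1024,2047/2048 }, Right { 4095/4096,1 } — simplest 8189/8192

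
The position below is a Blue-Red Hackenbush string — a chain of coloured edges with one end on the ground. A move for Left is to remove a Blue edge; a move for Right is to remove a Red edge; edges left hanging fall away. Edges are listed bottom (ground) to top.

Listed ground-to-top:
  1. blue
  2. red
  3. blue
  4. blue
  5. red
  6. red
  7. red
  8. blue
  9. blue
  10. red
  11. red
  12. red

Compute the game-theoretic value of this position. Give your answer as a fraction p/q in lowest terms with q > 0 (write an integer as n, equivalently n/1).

step 1: add blue to get b; options L={ 0 } R={ ∅ } gives 1
step 2: add red to get br; options L={ 0 } R={ 1 } gives 1/2
step 3: add blue to get brb; options L={ 0,1/2 } R={ 1 } gives 3/4
step 4: add blue to get brbb; options L={ 0,1/2,3/4 } R={ 1 } gives 7/8
step 5: add red to get brbbr; options L={ 0,1/2,3/4 } R={ 7/8,1 } gives 13/16
step 6: add red to get brbbrr; options L={ 0,1/2,3/4 } R={ 13/16,7/8,1 } gives 25/32
step 7: add red to get brbbrrr; options L={ 0,1/2,3/4 } R={ 25/32,13/16,7/8,1 } gives 49/64
step 8: add blue to get brbbrrrb; options L={ 0,1/2,3/4,49/64 } R={ 25/32,13/16,7/8,1 } gives 99/128
step 9: add blue to get brbbrrrbb; options L={ 0,1/2,3/4,49/64,99/128 } R={ 25/32,13/16,7/8,1 } gives 199/256
step 10: add red to get brbbrrrbbr; options L={ 0,1/2,3/4,49/64,99/128 } R={ 199/256,25/32,13/16,7/8,1 } gives 397/512
step 11: add red to get brbbrrrbbrr; options L={ 0,1/2,3/4,49/64,99/128 } R={ 397/512,199/256,25/32,13/16,7/8,1 } gives 793/1024
step 12: add red to get brbbrrrbbrrr; options L={ 0,1/2,3/4,49/64,99/128 } R={ 793/1024,397/512,199/256,25/32,13/16,7/8,1 } gives 1585/2048

1585/2048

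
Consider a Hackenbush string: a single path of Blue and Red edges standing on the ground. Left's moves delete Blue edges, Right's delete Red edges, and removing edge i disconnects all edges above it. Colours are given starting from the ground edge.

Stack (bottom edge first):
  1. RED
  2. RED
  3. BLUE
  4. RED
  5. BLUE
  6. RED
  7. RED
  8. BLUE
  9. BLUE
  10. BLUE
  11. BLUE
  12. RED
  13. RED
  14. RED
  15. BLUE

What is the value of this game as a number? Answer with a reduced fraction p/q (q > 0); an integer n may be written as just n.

Prefix values for RED RED BLUE RED BLUE RED RED BLUE BLUE BLUE BLUE RED RED RED BLUE via {L|R} + simplicity:
g_1 [R]  L=[·]  R=[0]  ⇒ -1
g_2 [RR]  L=[·]  R=[-1 0]  ⇒ -2
g_3 [RRB]  L=[-2]  R=[-1 0]  ⇒ -3/2
g_4 [RRBR]  L=[-2]  R=[-3/2 -1 0]  ⇒ -7/4
g_5 [RRBRB]  L=[-2 -7/4]  R=[-3/2 -1 0]  ⇒ -13/8
g_6 [RRBRBR]  L=[-2 -7/4]  R=[-13/8 -3/2 -1 0]  ⇒ -27/16
g_7 [RRBRBRR]  L=[-2 -7/4]  R=[-27/16 -13/8 -3/2 -1 0]  ⇒ -55/32
g_8 [RRBRBRRB]  L=[-2 -7/4 -55/32]  R=[-27/16 -13/8 -3/2 -1 0]  ⇒ -109/64
g_9 [RRBRBRRBB]  L=[-2 -7/4 -55/32 -109/64]  R=[-27/16 -13/8 -3/2 -1 0]  ⇒ -217/128
g_10 [RRBRBRRBBB]  L=[-2 -7/4 -55/32 -109/64 -217/128]  R=[-27/16 -13/8 -3/2 -1 0]  ⇒ -433/256
g_11 [RRBRBRRBBBB]  L=[-2 -7/4 -55/32 -109/64 -217/128 -433/256]  R=[-27/16 -13/8 -3/2 -1 0]  ⇒ -865/512
g_12 [RRBRBRRBBBBR]  L=[-2 -7/4 -55/32 -109/64 -217/128 -433/256]  R=[-865/512 -27/16 -13/8 -3/2 -1 0]  ⇒ -1731/1024
g_13 [RRBRBRRBBBBRR]  L=[-2 -7/4 -55/32 -109/64 -217/128 -433/256]  R=[-1731/1024 -865/512 -27/16 -13/8 -3/2 -1 0]  ⇒ -3463/2048
g_14 [RRBRBRRBBBBRRR]  L=[-2 -7/4 -55/32 -109/64 -217/128 -433/256]  R=[-3463/2048 -1731/1024 -865/512 -27/16 -13/8 -3/2 -1 0]  ⇒ -6927/4096
g_15 [RRBRBRRBBBBRRRB]  L=[-2 -7/4 -55/32 -109/64 -217/128 -433/256 -6927/4096]  R=[-3463/2048 -1731/1024 -865/512 -27/16 -13/8 -3/2 -1 0]  ⇒ -13853/8192

-13853/8192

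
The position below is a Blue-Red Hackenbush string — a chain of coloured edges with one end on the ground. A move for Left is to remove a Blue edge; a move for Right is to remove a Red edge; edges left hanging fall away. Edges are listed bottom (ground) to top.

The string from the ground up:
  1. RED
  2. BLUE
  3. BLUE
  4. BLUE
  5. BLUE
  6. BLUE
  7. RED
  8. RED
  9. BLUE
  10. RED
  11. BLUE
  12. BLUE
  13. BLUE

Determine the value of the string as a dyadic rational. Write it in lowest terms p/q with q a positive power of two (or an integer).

-209/4096

v_1 [R]  L=[∅]  R=[0]  so -1
v_2 [RB]  L=[-1]  R=[0]  so -1/2
v_3 [RBB]  L=[-1; -1/2]  R=[0]  so -1/4
v_4 [RBBB]  L=[-1; -1/2; -1/4]  R=[0]  so -1/8
v_5 [RBBBB]  L=[-1; -1/2; -1/4; -1/8]  R=[0]  so -1/16
v_6 [RBBBBB]  L=[-1; -1/2; -1/4; -1/8; -1/16]  R=[0]  so -1/32
v_7 [RBBBBBR]  L=[-1; -1/2; -1/4; -1/8; -1/16]  R=[-1/32; 0]  so -3/64
v_8 [RBBBBBRR]  L=[-1; -1/2; -1/4; -1/8; -1/16]  R=[-3/64; -1/32; 0]  so -7/128
v_9 [RBBBBBRRB]  L=[-1; -1/2; -1/4; -1/8; -1/16; -7/128]  R=[-3/64; -1/32; 0]  so -13/256
v_10 [RBBBBBRRBR]  L=[-1; -1/2; -1/4; -1/8; -1/16; -7/128]  R=[-13/256; -3/64; -1/32; 0]  so -27/512
v_11 [RBBBBBRRBRB]  L=[-1; -1/2; -1/4; -1/8; -1/16; -7/128; -27/512]  R=[-13/256; -3/64; -1/32; 0]  so -53/1024
v_12 [RBBBBBRRBRBB]  L=[-1; -1/2; -1/4; -1/8; -1/16; -7/128; -27/512; -53/1024]  R=[-13/256; -3/64; -1/32; 0]  so -105/2048
v_13 [RBBBBBRRBRBBB]  L=[-1; -1/2; -1/4; -1/8; -1/16; -7/128; -27/512; -53/1024; -105/2048]  R=[-13/256; -3/64; -1/32; 0]  so -209/4096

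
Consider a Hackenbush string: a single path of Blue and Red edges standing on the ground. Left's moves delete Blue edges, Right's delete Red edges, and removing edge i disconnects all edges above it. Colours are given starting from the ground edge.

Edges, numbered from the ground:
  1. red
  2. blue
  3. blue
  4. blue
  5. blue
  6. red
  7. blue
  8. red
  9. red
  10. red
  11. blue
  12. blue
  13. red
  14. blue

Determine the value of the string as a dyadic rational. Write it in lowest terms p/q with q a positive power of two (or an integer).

-741/8192

r: Left { ∅ }, Right { 0 } => simplest -1
rb: Left { -1 }, Right { 0 } => simplest -1/2
rbb: Left { -1, -1/2 }, Right { 0 } => simplest -1/4
rbbb: Left { -1, -1/2, -1/4 }, Right { 0 } => simplest -1/8
rbbbb: Left { -1, -1/2, -1/4, -1/8 }, Right { 0 } => simplest -1/16
rbbbbr: Left { -1, -1/2, -1/4, -1/8 }, Right { -1/16, 0 } => simplest -3/32
rbbbbrb: Left { -1, -1/2, -1/4, -1/8, -3/32 }, Right { -1/16, 0 } => simplest -5/64
rbbbbrbr: Left { -1, -1/2, -1/4, -1/8, -3/32 }, Right { -5/64, -1/16, 0 } => simplest -11/128
rbbbbrbrr: Left { -1, -1/2, -1/4, -1/8, -3/32 }, Right { -11/128, -5/64, -1/16, 0 } => simplest -23/256
rbbbbrbrrr: Left { -1, -1/2, -1/4, -1/8, -3/32 }, Right { -23/256, -11/128, -5/64, -1/16, 0 } => simplest -47/512
rbbbbrbrrrb: Left { -1, -1/2, -1/4, -1/8, -3/32, -47/512 }, Right { -23/256, -11/128, -5/64, -1/16, 0 } => simplest -93/1024
rbbbbrbrrrbb: Left { -1, -1/2, -1/4, -1/8, -3/32, -47/512, -93/1024 }, Right { -23/256, -11/128, -5/64, -1/16, 0 } => simplest -185/2048
rbbbbrbrrrbbr: Left { -1, -1/2, -1/4, -1/8, -3/32, -47/512, -93/1024 }, Right { -185/2048, -23/256, -11/128, -5/64, -1/16, 0 } => simplest -371/4096
rbbbbrbrrrbbrb: Left { -1, -1/2, -1/4, -1/8, -3/32, -47/512, -93/1024, -371/4096 }, Right { -185/2048, -23/256, -11/128, -5/64, -1/16, 0 } => simplest -741/8192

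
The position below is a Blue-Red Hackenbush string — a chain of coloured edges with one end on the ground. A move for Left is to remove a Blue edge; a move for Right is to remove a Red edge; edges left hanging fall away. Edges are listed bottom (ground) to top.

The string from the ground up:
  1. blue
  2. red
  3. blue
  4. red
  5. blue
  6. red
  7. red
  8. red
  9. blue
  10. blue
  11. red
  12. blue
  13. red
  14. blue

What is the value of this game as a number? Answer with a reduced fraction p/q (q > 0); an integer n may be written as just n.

5227/8192

v_1 [b]  L=[0]  R=[]  — 1
v_2 [br]  L=[0]  R=[1]  — 1/2
v_3 [brb]  L=[0, 1/2]  R=[1]  — 3/4
v_4 [brbr]  L=[0, 1/2]  R=[3/4, 1]  — 5/8
v_5 [brbrb]  L=[0, 1/2, 5/8]  R=[3/4, 1]  — 11/16
v_6 [brbrbr]  L=[0, 1/2, 5/8]  R=[11/16, 3/4, 1]  — 21/32
v_7 [brbrbrr]  L=[0, 1/2, 5/8]  R=[21/32, 11/16, 3/4, 1]  — 41/64
v_8 [brbrbrrr]  L=[0, 1/2, 5/8]  R=[41/64, 21/32, 11/16, 3/4, 1]  — 81/128
v_9 [brbrbrrrb]  L=[0, 1/2, 5/8, 81/128]  R=[41/64, 21/32, 11/16, 3/4, 1]  — 163/256
v_10 [brbrbrrrbb]  L=[0, 1/2, 5/8, 81/128, 163/256]  R=[41/64, 21/32, 11/16, 3/4, 1]  — 327/512
v_11 [brbrbrrrbbr]  L=[0, 1/2, 5/8, 81/128, 163/256]  R=[327/512, 41/64, 21/32, 11/16, 3/4, 1]  — 653/1024
v_12 [brbrbrrrbbrb]  L=[0, 1/2, 5/8, 81/128, 163/256, 653/1024]  R=[327/512, 41/64, 21/32, 11/16, 3/4, 1]  — 1307/2048
v_13 [brbrbrrrbbrbr]  L=[0, 1/2, 5/8, 81/128, 163/256, 653/1024]  R=[1307/2048, 327/512, 41/64, 21/32, 11/16, 3/4, 1]  — 2613/4096
v_14 [brbrbrrrbbrbrb]  L=[0, 1/2, 5/8, 81/128, 163/256, 653/1024, 2613/4096]  R=[1307/2048, 327/512, 41/64, 21/32, 11/16, 3/4, 1]  — 5227/8192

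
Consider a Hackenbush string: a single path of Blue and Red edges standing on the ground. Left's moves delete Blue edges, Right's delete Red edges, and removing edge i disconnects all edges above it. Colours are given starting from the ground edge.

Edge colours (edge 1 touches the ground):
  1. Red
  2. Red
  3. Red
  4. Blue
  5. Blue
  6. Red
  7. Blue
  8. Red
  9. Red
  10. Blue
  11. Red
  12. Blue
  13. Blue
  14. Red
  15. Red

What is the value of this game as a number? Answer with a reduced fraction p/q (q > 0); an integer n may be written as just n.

-9639/4096

1 of 15 · R · max L −∞ · min R 0 => -1
2 of 15 · RR · max L −∞ · min R -1 => -2
3 of 15 · RRR · max L −∞ · min R -2 => -3
4 of 15 · RRRB · max L -3 · min R -2 => -5/2
5 of 15 · RRRBB · max L -5/2 · min R -2 => -9/4
6 of 15 · RRRBBR · max L -5/2 · min R -9/4 => -19/8
7 of 15 · RRRBBRB · max L -19/8 · min R -9/4 => -37/16
8 of 15 · RRRBBRBR · max L -19/8 · min R -37/16 => -75/32
9 of 15 · RRRBBRBRR · max L -19/8 · min R -75/32 => -151/64
10 of 15 · RRRBBRBRRB · max L -151/64 · min R -75/32 => -301/128
11 of 15 · RRRBBRBRRBR · max L -151/64 · min R -301/128 => -603/256
12 of 15 · RRRBBRBRRBRB · max L -603/256 · min R -301/128 => -1205/512
13 of 15 · RRRBBRBRRBRBB · max L -1205/512 · min R -301/128 => -2409/1024
14 of 15 · RRRBBRBRRBRBBR · max L -1205/512 · min R -2409/1024 => -4819/2048
15 of 15 · RRRBBRBRRBRBBRR · max L -1205/512 · min R -4819/2048 => -9639/4096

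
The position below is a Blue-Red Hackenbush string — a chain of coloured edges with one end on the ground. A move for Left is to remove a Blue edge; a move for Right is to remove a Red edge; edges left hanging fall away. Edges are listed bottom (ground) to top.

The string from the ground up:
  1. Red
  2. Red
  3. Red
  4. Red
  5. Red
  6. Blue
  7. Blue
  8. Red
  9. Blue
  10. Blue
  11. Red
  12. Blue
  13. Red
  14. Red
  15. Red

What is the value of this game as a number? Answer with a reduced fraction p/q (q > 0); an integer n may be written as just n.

step 1: add Red to get R; options L={ · } R={ 0 } = -1
step 2: add Red to get RR; options L={ · } R={ -1, 0 } = -2
step 3: add Red to get RRR; options L={ · } R={ -2, -1, 0 } = -3
step 4: add Red to get RRRR; options L={ · } R={ -3, -2, -1, 0 } = -4
step 5: add Red to get RRRRR; options L={ · } R={ -4, -3, -2, -1, 0 } = -5
step 6: add Blue to get RRRRRB; options L={ -5 } R={ -4, -3, -2, -1, 0 } = -9/2
step 7: add Blue to get RRRRRBB; options L={ -5, -9/2 } R={ -4, -3, -2, -1, 0 } = -17/4
step 8: add Red to get RRRRRBBR; options L={ -5, -9/2 } R={ -17/4, -4, -3, -2, -1, 0 } = -35/8
step 9: add Blue to get RRRRRBBRB; options L={ -5, -9/2, -35/8 } R={ -17/4, -4, -3, -2, -1, 0 } = -69/16
step 10: add Blue to get RRRRRBBRBB; options L={ -5, -9/2, -35/8, -69/16 } R={ -17/4, -4, -3, -2, -1, 0 } = -137/32
step 11: add Red to get RRRRRBBRBBR; options L={ -5, -9/2, -35/8, -69/16 } R={ -137/32, -17/4, -4, -3, -2, -1, 0 } = -275/64
step 12: add Blue to get RRRRRBBRBBRB; options L={ -5, -9/2, -35/8, -69/16, -275/64 } R={ -137/32, -17/4, -4, -3, -2, -1, 0 } = -549/128
step 13: add Red to get RRRRRBBRBBRBR; options L={ -5, -9/2, -35/8, -69/16, -275/64 } R={ -549/128, -137/32, -17/4, -4, -3, -2, -1, 0 } = -1099/256
step 14: add Red to get RRRRRBBRBBRBRR; options L={ -5, -9/2, -35/8, -69/16, -275/64 } R={ -1099/256, -549/128, -137/32, -17/4, -4, -3, -2, -1, 0 } = -2199/512
step 15: add Red to get RRRRRBBRBBRBRRR; options L={ -5, -9/2, -35/8, -69/16, -275/64 } R={ -2199/512, -1099/256, -549/128, -137/32, -17/4, -4, -3, -2, -1, 0 } = -4399/1024

-4399/1024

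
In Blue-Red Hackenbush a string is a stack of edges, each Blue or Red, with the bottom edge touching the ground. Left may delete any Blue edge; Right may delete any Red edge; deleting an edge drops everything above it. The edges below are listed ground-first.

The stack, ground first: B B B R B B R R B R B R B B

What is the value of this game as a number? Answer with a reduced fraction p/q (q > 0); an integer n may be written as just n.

1 of 14 · B · max L 0 · min R +∞ => 1
2 of 14 · BB · max L 1 · min R +∞ => 2
3 of 14 · BBB · max L 2 · min R +∞ => 3
4 of 14 · BBBR · max L 2 · min R 3 => 5/2
5 of 14 · BBBRB · max L 5/2 · min R 3 => 11/4
6 of 14 · BBBRBB · max L 11/4 · min R 3 => 23/8
7 of 14 · BBBRBBR · max L 11/4 · min R 23/8 => 45/16
8 of 14 · BBBRBBRR · max L 11/4 · min R 45/16 => 89/32
9 of 14 · BBBRBBRRB · max L 89/32 · min R 45/16 => 179/64
10 of 14 · BBBRBBRRBR · max L 89/32 · min R 179/64 => 357/128
11 of 14 · BBBRBBRRBRB · max L 357/128 · min R 179/64 => 715/256
12 of 14 · BBBRBBRRBRBR · max L 357/128 · min R 715/256 => 1429/512
13 of 14 · BBBRBBRRBRBRB · max L 1429/512 · min R 715/256 => 2859/1024
14 of 14 · BBBRBBRRBRBRBB · max L 2859/1024 · min R 715/256 => 5719/2048

5719/2048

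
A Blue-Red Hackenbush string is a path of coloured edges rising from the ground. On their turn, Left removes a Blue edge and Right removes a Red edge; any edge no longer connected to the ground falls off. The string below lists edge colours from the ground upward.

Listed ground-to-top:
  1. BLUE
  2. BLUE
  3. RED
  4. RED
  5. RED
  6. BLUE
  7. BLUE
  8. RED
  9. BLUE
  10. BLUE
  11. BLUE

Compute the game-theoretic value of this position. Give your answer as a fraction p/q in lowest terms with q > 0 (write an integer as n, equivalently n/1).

B: Left { 0 }, Right { — } = simplest 1
BB: Left { 0 1 }, Right { — } = simplest 2
BBR: Left { 0 1 }, Right { 2 } = simplest 3/2
BBRR: Left { 0 1 }, Right { 3/2 2 } = simplest 5/4
BBRRR: Left { 0 1 }, Right { 5/4 3/2 2 } = simplest 9/8
BBRRRB: Left { 0 1 9/8 }, Right { 5/4 3/2 2 } = simplest 19/16
BBRRRBB: Left { 0 1 9/8 19/16 }, Right { 5/4 3/2 2 } = simplest 39/32
BBRRRBBR: Left { 0 1 9/8 19/16 }, Right { 39/32 5/4 3/2 2 } = simplest 77/64
BBRRRBBRB: Left { 0 1 9/8 19/16 77/64 }, Right { 39/32 5/4 3/2 2 } = simplest 155/128
BBRRRBBRBB: Left { 0 1 9/8 19/16 77/64 155/128 }, Right { 39/32 5/4 3/2 2 } = simplest 311/256
BBRRRBBRBBB: Left { 0 1 9/8 19/16 77/64 155/128 311/256 }, Right { 39/32 5/4 3/2 2 } = simplest 623/512

623/512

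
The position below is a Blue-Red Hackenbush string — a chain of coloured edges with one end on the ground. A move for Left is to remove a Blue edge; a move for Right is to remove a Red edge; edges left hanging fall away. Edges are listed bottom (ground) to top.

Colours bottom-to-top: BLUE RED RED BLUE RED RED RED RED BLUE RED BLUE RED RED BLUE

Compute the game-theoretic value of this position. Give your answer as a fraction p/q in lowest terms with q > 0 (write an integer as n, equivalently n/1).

step 1: add BLUE to get B; options L={ 0 } R={ ∅ } so 1
step 2: add RED to get BR; options L={ 0 } R={ 1 } so 1/2
step 3: add RED to get BRR; options L={ 0 } R={ 1/2; 1 } so 1/4
step 4: add BLUE to get BRRB; options L={ 0; 1/4 } R={ 1/2; 1 } so 3/8
step 5: add RED to get BRRBR; options L={ 0; 1/4 } R={ 3/8; 1/2; 1 } so 5/16
step 6: add RED to get BRRBRR; options L={ 0; 1/4 } R={ 5/16; 3/8; 1/2; 1 } so 9/32
step 7: add RED to get BRRBRRR; options L={ 0; 1/4 } R={ 9/32; 5/16; 3/8; 1/2; 1 } so 17/64
step 8: add RED to get BRRBRRRR; options L={ 0; 1/4 } R={ 17/64; 9/32; 5/16; 3/8; 1/2; 1 } so 33/128
step 9: add BLUE to get BRRBRRRRB; options L={ 0; 1/4; 33/128 } R={ 17/64; 9/32; 5/16; 3/8; 1/2; 1 } so 67/256
step 10: add RED to get BRRBRRRRBR; options L={ 0; 1/4; 33/128 } R={ 67/256; 17/64; 9/32; 5/16; 3/8; 1/2; 1 } so 133/512
step 11: add BLUE to get BRRBRRRRBRB; options L={ 0; 1/4; 33/128; 133/512 } R={ 67/256; 17/64; 9/32; 5/16; 3/8; 1/2; 1 } so 267/1024
step 12: add RED to get BRRBRRRRBRBR; options L={ 0; 1/4; 33/128; 133/512 } R={ 267/1024; 67/256; 17/64; 9/32; 5/16; 3/8; 1/2; 1 } so 533/2048
step 13: add RED to get BRRBRRRRBRBRR; options L={ 0; 1/4; 33/128; 133/512 } R={ 533/2048; 267/1024; 67/256; 17/64; 9/32; 5/16; 3/8; 1/2; 1 } so 1065/4096
step 14: add BLUE to get BRRBRRRRBRBRRB; options L={ 0; 1/4; 33/128; 133/512; 1065/4096 } R={ 533/2048; 267/1024; 67/256; 17/64; 9/32; 5/16; 3/8; 1/2; 1 } so 2131/8192

2131/8192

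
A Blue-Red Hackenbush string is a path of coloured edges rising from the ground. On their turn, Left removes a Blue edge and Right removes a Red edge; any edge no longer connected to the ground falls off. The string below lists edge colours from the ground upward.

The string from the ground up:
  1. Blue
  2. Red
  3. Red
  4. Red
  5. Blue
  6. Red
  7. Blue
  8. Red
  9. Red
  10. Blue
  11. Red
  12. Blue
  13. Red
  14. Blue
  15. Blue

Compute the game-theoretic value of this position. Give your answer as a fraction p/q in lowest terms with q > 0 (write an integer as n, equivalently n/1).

B: Left { 0 }, Right {  } => simplest 1
BR: Left { 0 }, Right { 1 } => simplest 1/2
BRR: Left { 0 }, Right { 1/2,1 } => simplest 1/4
BRRR: Left { 0 }, Right { 1/4,1/2,1 } => simplest 1/8
BRRRB: Left { 0,1/8 }, Right { 1/4,1/2,1 } => simplest 3/16
BRRRBR: Left { 0,1/8 }, Right { 3/16,1/4,1/2,1 } => simplest 5/32
BRRRBRB: Left { 0,1/8,5/32 }, Right { 3/16,1/4,1/2,1 } => simplest 11/64
BRRRBRBR: Left { 0,1/8,5/32 }, Right { 11/64,3/16,1/4,1/2,1 } => simplest 21/128
BRRRBRBRR: Left { 0,1/8,5/32 }, Right { 21/128,11/64,3/16,1/4,1/2,1 } => simplest 41/256
BRRRBRBRRB: Left { 0,1/8,5/32,41/256 }, Right { 21/128,11/64,3/16,1/4,1/2,1 } => simplest 83/512
BRRRBRBRRBR: Left { 0,1/8,5/32,41/256 }, Right { 83/512,21/128,11/64,3/16,1/4,1/2,1 } => simplest 165/1024
BRRRBRBRRBRB: Left { 0,1/8,5/32,41/256,165/1024 }, Right { 83/512,21/128,11/64,3/16,1/4,1/2,1 } => simplest 331/2048
BRRRBRBRRBRBR: Left { 0,1/8,5/32,41/256,165/1024 }, Right { 331/2048,83/512,21/128,11/64,3/16,1/4,1/2,1 } => simplest 661/4096
BRRRBRBRRBRBRB: Left { 0,1/8,5/32,41/256,165/1024,661/4096 }, Right { 331/2048,83/512,21/128,11/64,3/16,1/4,1/2,1 } => simplest 1323/8192
BRRRBRBRRBRBRBB: Left { 0,1/8,5/32,41/256,165/1024,661/4096,1323/8192 }, Right { 331/2048,83/512,21/128,11/64,3/16,1/4,1/2,1 } => simplest 2647/16384

2647/16384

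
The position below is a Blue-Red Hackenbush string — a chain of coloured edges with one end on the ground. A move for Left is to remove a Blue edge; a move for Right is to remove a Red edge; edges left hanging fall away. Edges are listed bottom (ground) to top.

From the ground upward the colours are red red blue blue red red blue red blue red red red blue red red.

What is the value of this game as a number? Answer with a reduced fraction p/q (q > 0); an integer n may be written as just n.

Build G(s[:k]) for k = 1..15, string s = red red blue blue red red blue red blue red red red blue red red.
G_1 [r]  L=[—]  R=[0]  => -1
G_2 [rr]  L=[—]  R=[-1; 0]  => -2
G_3 [rrb]  L=[-2]  R=[-1; 0]  => -3/2
G_4 [rrbb]  L=[-2; -3/2]  R=[-1; 0]  => -5/4
G_5 [rrbbr]  L=[-2; -3/2]  R=[-5/4; -1; 0]  => -11/8
G_6 [rrbbrr]  L=[-2; -3/2]  R=[-11/8; -5/4; -1; 0]  => -23/16
G_7 [rrbbrrb]  L=[-2; -3/2; -23/16]  R=[-11/8; -5/4; -1; 0]  => -45/32
G_8 [rrbbrrbr]  L=[-2; -3/2; -23/16]  R=[-45/32; -11/8; -5/4; -1; 0]  => -91/64
G_9 [rrbbrrbrb]  L=[-2; -3/2; -23/16; -91/64]  R=[-45/32; -11/8; -5/4; -1; 0]  => -181/128
G_10 [rrbbrrbrbr]  L=[-2; -3/2; -23/16; -91/64]  R=[-181/128; -45/32; -11/8; -5/4; -1; 0]  => -363/256
G_11 [rrbbrrbrbrr]  L=[-2; -3/2; -23/16; -91/64]  R=[-363/256; -181/128; -45/32; -11/8; -5/4; -1; 0]  => -727/512
G_12 [rrbbrrbrbrrr]  L=[-2; -3/2; -23/16; -91/64]  R=[-727/512; -363/256; -181/128; -45/32; -11/8; -5/4; -1; 0]  => -1455/1024
G_13 [rrbbrrbrbrrrb]  L=[-2; -3/2; -23/16; -91/64; -1455/1024]  R=[-727/512; -363/256; -181/128; -45/32; -11/8; -5/4; -1; 0]  => -2909/2048
G_14 [rrbbrrbrbrrrbr]  L=[-2; -3/2; -23/16; -91/64; -1455/1024]  R=[-2909/2048; -727/512; -363/256; -181/128; -45/32; -11/8; -5/4; -1; 0]  => -5819/4096
G_15 [rrbbrrbrbrrrbrr]  L=[-2; -3/2; -23/16; -91/64; -1455/1024]  R=[-5819/4096; -2909/2048; -727/512; -363/256; -181/128; -45/32; -11/8; -5/4; -1; 0]  => -11639/8192

-11639/8192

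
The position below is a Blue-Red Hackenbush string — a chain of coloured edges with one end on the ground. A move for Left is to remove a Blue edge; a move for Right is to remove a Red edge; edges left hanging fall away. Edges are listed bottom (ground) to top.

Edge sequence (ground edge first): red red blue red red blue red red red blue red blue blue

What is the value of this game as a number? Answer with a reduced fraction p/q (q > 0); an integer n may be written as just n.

-3817/2048

1 of 13 · r · max L −∞ · min R 0 ⇒ -1
2 of 13 · rr · max L −∞ · min R -1 ⇒ -2
3 of 13 · rrb · max L -2 · min R -1 ⇒ -3/2
4 of 13 · rrbr · max L -2 · min R -3/2 ⇒ -7/4
5 of 13 · rrbrr · max L -2 · min R -7/4 ⇒ -15/8
6 of 13 · rrbrrb · max L -15/8 · min R -7/4 ⇒ -29/16
7 of 13 · rrbrrbr · max L -15/8 · min R -29/16 ⇒ -59/32
8 of 13 · rrbrrbrr · max L -15/8 · min R -59/32 ⇒ -119/64
9 of 13 · rrbrrbrrr · max L -15/8 · min R -119/64 ⇒ -239/128
10 of 13 · rrbrrbrrrb · max L -239/128 · min R -119/64 ⇒ -477/256
11 of 13 · rrbrrbrrrbr · max L -239/128 · min R -477/256 ⇒ -955/512
12 of 13 · rrbrrbrrrbrb · max L -955/512 · min R -477/256 ⇒ -1909/1024
13 of 13 · rrbrrbrrrbrbb · max L -1909/1024 · min R -477/256 ⇒ -3817/2048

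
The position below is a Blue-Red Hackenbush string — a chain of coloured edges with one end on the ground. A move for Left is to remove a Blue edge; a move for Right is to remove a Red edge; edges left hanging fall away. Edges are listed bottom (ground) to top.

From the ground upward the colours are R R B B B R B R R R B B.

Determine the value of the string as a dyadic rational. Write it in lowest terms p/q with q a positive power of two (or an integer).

Recurse on prefixes of the 12-edge string R R B B B R B R R R B B:
val_1 [R]  L=[—]  R=[0]  => -1
val_2 [RR]  L=[—]  R=[-1; 0]  => -2
val_3 [RRB]  L=[-2]  R=[-1; 0]  => -3/2
val_4 [RRBB]  L=[-2; -3/2]  R=[-1; 0]  => -5/4
val_5 [RRBBB]  L=[-2; -3/2; -5/4]  R=[-1; 0]  => -9/8
val_6 [RRBBBR]  L=[-2; -3/2; -5/4]  R=[-9/8; -1; 0]  => -19/16
val_7 [RRBBBRB]  L=[-2; -3/2; -5/4; -19/16]  R=[-9/8; -1; 0]  => -37/32
val_8 [RRBBBRBR]  L=[-2; -3/2; -5/4; -19/16]  R=[-37/32; -9/8; -1; 0]  => -75/64
val_9 [RRBBBRBRR]  L=[-2; -3/2; -5/4; -19/16]  R=[-75/64; -37/32; -9/8; -1; 0]  => -151/128
val_10 [RRBBBRBRRR]  L=[-2; -3/2; -5/4; -19/16]  R=[-151/128; -75/64; -37/32; -9/8; -1; 0]  => -303/256
val_11 [RRBBBRBRRRB]  L=[-2; -3/2; -5/4; -19/16; -303/256]  R=[-151/128; -75/64; -37/32; -9/8; -1; 0]  => -605/512
val_12 [RRBBBRBRRRBB]  L=[-2; -3/2; -5/4; -19/16; -303/256; -605/512]  R=[-151/128; -75/64; -37/32; -9/8; -1; 0]  => -1209/1024

-1209/1024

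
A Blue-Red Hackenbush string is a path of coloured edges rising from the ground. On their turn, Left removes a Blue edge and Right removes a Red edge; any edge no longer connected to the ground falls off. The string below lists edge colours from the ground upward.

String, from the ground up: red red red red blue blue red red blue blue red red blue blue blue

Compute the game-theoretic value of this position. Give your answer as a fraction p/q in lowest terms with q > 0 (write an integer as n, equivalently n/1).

-6961/2048

step 1: add red to get r; options L={ none } R={ 0 } -> -1
step 2: add red to get rr; options L={ none } R={ -1 0 } -> -2
step 3: add red to get rrr; options L={ none } R={ -2 -1 0 } -> -3
step 4: add red to get rrrr; options L={ none } R={ -3 -2 -1 0 } -> -4
step 5: add blue to get rrrrb; options L={ -4 } R={ -3 -2 -1 0 } -> -7/2
step 6: add blue to get rrrrbb; options L={ -4 -7/2 } R={ -3 -2 -1 0 } -> -13/4
step 7: add red to get rrrrbbr; options L={ -4 -7/2 } R={ -13/4 -3 -2 -1 0 } -> -27/8
step 8: add red to get rrrrbbrr; options L={ -4 -7/2 } R={ -27/8 -13/4 -3 -2 -1 0 } -> -55/16
step 9: add blue to get rrrrbbrrb; options L={ -4 -7/2 -55/16 } R={ -27/8 -13/4 -3 -2 -1 0 } -> -109/32
step 10: add blue to get rrrrbbrrbb; options L={ -4 -7/2 -55/16 -109/32 } R={ -27/8 -13/4 -3 -2 -1 0 } -> -217/64
step 11: add red to get rrrrbbrrbbr; options L={ -4 -7/2 -55/16 -109/32 } R={ -217/64 -27/8 -13/4 -3 -2 -1 0 } -> -435/128
step 12: add red to get rrrrbbrrbbrr; options L={ -4 -7/2 -55/16 -109/32 } R={ -435/128 -217/64 -27/8 -13/4 -3 -2 -1 0 } -> -871/256
step 13: add blue to get rrrrbbrrbbrrb; options L={ -4 -7/2 -55/16 -109/32 -871/256 } R={ -435/128 -217/64 -27/8 -13/4 -3 -2 -1 0 } -> -1741/512
step 14: add blue to get rrrrbbrrbbrrbb; options L={ -4 -7/2 -55/16 -109/32 -871/256 -1741/512 } R={ -435/128 -217/64 -27/8 -13/4 -3 -2 -1 0 } -> -3481/1024
step 15: add blue to get rrrrbbrrbbrrbbb; options L={ -4 -7/2 -55/16 -109/32 -871/256 -1741/512 -3481/1024 } R={ -435/128 -217/64 -27/8 -13/4 -3 -2 -1 0 } -> -6961/2048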